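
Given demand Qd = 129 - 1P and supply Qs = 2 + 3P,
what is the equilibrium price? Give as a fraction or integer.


At equilibrium, Qd = Qs.
129 - 1P = 2 + 3P
129 - 2 = 1P + 3P
127 = 4P
P* = 127/4 = 127/4

127/4


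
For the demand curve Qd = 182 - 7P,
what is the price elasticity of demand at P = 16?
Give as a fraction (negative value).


dQ/dP = -7
At P = 16: Q = 182 - 7*16 = 70
E = (dQ/dP)(P/Q) = (-7)(16/70) = -8/5

-8/5


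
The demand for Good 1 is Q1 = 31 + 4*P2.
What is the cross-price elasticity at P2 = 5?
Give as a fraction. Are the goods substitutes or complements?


dQ1/dP2 = 4
At P2 = 5: Q1 = 31 + 4*5 = 51
Exy = (dQ1/dP2)(P2/Q1) = 4 * 5 / 51 = 20/51
Since Exy > 0, the goods are substitutes.

20/51 (substitutes)


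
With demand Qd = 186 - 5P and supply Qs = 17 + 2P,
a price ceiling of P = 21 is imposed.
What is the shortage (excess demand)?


At P = 21:
Qd = 186 - 5*21 = 81
Qs = 17 + 2*21 = 59
Shortage = Qd - Qs = 81 - 59 = 22

22


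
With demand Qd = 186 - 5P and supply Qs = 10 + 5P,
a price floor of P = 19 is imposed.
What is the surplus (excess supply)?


At P = 19:
Qd = 186 - 5*19 = 91
Qs = 10 + 5*19 = 105
Surplus = Qs - Qd = 105 - 91 = 14

14


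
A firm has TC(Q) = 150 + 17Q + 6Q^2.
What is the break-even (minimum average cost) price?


AC(Q) = 150/Q + 17 + 6Q
To minimize: dAC/dQ = -150/Q^2 + 6 = 0
Q^2 = 150/6 = 25
Q* = 5
Min AC = 150/5 + 17 + 6*5
Min AC = 30 + 17 + 30 = 77

77


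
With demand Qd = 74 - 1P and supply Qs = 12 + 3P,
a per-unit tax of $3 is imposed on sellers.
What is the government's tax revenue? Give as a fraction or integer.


With tax on sellers, new supply: Qs' = 12 + 3(P - 3)
= 3 + 3P
New equilibrium quantity:
Q_new = 225/4
Tax revenue = tax * Q_new = 3 * 225/4 = 675/4

675/4


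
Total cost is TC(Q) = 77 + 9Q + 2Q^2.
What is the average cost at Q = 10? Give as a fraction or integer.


TC(10) = 77 + 9*10 + 2*10^2
TC(10) = 77 + 90 + 200 = 367
AC = TC/Q = 367/10 = 367/10

367/10


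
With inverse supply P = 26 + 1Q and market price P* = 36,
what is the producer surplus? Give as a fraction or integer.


Minimum supply price (at Q=0): P_min = 26
Quantity supplied at P* = 36:
Q* = (36 - 26)/1 = 10
PS = (1/2) * Q* * (P* - P_min)
PS = (1/2) * 10 * (36 - 26)
PS = (1/2) * 10 * 10 = 50

50


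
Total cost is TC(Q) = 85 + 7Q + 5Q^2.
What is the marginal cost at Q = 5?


MC = dTC/dQ = 7 + 2*5*Q
At Q = 5:
MC = 7 + 10*5
MC = 7 + 50 = 57

57


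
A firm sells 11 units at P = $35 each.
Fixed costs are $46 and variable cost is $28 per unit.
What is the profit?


Total Revenue = P * Q = 35 * 11 = $385
Total Cost = FC + VC*Q = 46 + 28*11 = $354
Profit = TR - TC = 385 - 354 = $31

$31


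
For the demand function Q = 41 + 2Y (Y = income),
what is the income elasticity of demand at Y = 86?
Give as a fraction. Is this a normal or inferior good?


dQ/dY = 2
At Y = 86: Q = 41 + 2*86 = 213
Ey = (dQ/dY)(Y/Q) = 2 * 86 / 213 = 172/213
Since Ey > 0, this is a normal good.

172/213 (normal good)


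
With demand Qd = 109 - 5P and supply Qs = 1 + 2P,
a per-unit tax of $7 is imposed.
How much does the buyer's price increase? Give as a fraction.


With a per-unit tax, the buyer's price increase depends on relative slopes.
Supply slope: d = 2, Demand slope: b = 5
Buyer's price increase = d * tax / (b + d)
= 2 * 7 / (5 + 2)
= 14 / 7 = 2

2


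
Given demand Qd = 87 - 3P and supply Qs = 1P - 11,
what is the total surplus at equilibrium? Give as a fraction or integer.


Find equilibrium: 87 - 3P = 1P - 11
87 + 11 = 4P
P* = 98/4 = 49/2
Q* = 1*49/2 - 11 = 27/2
Inverse demand: P = 29 - Q/3, so P_max = 29
Inverse supply: P = 11 + Q/1, so P_min = 11
CS = (1/2) * 27/2 * (29 - 49/2) = 243/8
PS = (1/2) * 27/2 * (49/2 - 11) = 729/8
TS = CS + PS = 243/8 + 729/8 = 243/2

243/2


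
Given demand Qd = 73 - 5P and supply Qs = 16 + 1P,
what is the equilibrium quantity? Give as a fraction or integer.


First find equilibrium price:
73 - 5P = 16 + 1P
P* = 57/6 = 19/2
Then substitute into demand:
Q* = 73 - 5 * 19/2 = 51/2

51/2


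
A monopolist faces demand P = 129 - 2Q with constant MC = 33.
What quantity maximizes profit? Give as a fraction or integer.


TR = P*Q = (129 - 2Q)Q = 129Q - 2Q^2
MR = dTR/dQ = 129 - 4Q
Set MR = MC:
129 - 4Q = 33
96 = 4Q
Q* = 96/4 = 24

24


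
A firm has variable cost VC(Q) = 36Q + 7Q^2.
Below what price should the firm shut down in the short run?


AVC(Q) = VC(Q)/Q = 36 + 7Q
AVC is increasing in Q, so minimum AVC is at Q -> 0+.
Min AVC = 36
The firm should shut down if P < 36.

36


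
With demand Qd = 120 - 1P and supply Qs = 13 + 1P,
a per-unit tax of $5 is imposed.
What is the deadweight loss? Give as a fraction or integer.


Pre-tax equilibrium quantity: Q* = 133/2
Post-tax equilibrium quantity: Q_tax = 64
Reduction in quantity: Q* - Q_tax = 5/2
DWL = (1/2) * tax * (Q* - Q_tax)
DWL = (1/2) * 5 * 5/2 = 25/4

25/4


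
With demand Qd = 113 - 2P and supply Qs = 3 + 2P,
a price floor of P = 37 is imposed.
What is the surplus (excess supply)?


At P = 37:
Qd = 113 - 2*37 = 39
Qs = 3 + 2*37 = 77
Surplus = Qs - Qd = 77 - 39 = 38

38


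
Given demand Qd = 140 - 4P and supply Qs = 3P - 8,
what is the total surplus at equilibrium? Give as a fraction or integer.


Find equilibrium: 140 - 4P = 3P - 8
140 + 8 = 7P
P* = 148/7 = 148/7
Q* = 3*148/7 - 8 = 388/7
Inverse demand: P = 35 - Q/4, so P_max = 35
Inverse supply: P = 8/3 + Q/3, so P_min = 8/3
CS = (1/2) * 388/7 * (35 - 148/7) = 18818/49
PS = (1/2) * 388/7 * (148/7 - 8/3) = 75272/147
TS = CS + PS = 18818/49 + 75272/147 = 18818/21

18818/21


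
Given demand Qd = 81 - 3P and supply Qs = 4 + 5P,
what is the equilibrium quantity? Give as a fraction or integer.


First find equilibrium price:
81 - 3P = 4 + 5P
P* = 77/8 = 77/8
Then substitute into demand:
Q* = 81 - 3 * 77/8 = 417/8

417/8


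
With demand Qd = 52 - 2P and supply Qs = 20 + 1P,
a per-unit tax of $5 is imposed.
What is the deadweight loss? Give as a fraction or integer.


Pre-tax equilibrium quantity: Q* = 92/3
Post-tax equilibrium quantity: Q_tax = 82/3
Reduction in quantity: Q* - Q_tax = 10/3
DWL = (1/2) * tax * (Q* - Q_tax)
DWL = (1/2) * 5 * 10/3 = 25/3

25/3


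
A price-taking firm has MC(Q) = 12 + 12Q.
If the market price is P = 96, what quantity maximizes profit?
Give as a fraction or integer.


In perfect competition, profit is maximized where P = MC.
96 = 12 + 12Q
84 = 12Q
Q* = 84/12 = 7

7


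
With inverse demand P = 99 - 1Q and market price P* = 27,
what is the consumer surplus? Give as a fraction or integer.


Maximum willingness to pay (at Q=0): P_max = 99
Quantity demanded at P* = 27:
Q* = (99 - 27)/1 = 72
CS = (1/2) * Q* * (P_max - P*)
CS = (1/2) * 72 * (99 - 27)
CS = (1/2) * 72 * 72 = 2592

2592


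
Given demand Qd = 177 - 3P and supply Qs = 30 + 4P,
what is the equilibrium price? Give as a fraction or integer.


At equilibrium, Qd = Qs.
177 - 3P = 30 + 4P
177 - 30 = 3P + 4P
147 = 7P
P* = 147/7 = 21

21


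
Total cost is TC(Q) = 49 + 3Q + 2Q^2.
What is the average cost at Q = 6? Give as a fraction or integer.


TC(6) = 49 + 3*6 + 2*6^2
TC(6) = 49 + 18 + 72 = 139
AC = TC/Q = 139/6 = 139/6

139/6


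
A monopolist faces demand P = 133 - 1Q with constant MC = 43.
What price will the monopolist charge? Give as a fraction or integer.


MR = 133 - 2Q
Set MR = MC: 133 - 2Q = 43
Q* = 45
Substitute into demand:
P* = 133 - 1*45 = 88

88


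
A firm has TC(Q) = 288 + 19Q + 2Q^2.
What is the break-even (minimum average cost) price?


AC(Q) = 288/Q + 19 + 2Q
To minimize: dAC/dQ = -288/Q^2 + 2 = 0
Q^2 = 288/2 = 144
Q* = 12
Min AC = 288/12 + 19 + 2*12
Min AC = 24 + 19 + 24 = 67

67


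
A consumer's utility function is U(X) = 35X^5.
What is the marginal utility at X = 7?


MU = dU/dX = 35*5*X^(5-1)
MU = 175*X^4
At X = 7:
MU = 175 * 7^4
MU = 175 * 2401 = 420175

420175


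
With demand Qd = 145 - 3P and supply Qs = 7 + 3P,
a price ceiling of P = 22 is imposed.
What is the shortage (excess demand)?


At P = 22:
Qd = 145 - 3*22 = 79
Qs = 7 + 3*22 = 73
Shortage = Qd - Qs = 79 - 73 = 6

6


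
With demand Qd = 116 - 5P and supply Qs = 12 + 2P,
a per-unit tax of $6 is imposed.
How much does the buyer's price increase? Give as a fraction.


With a per-unit tax, the buyer's price increase depends on relative slopes.
Supply slope: d = 2, Demand slope: b = 5
Buyer's price increase = d * tax / (b + d)
= 2 * 6 / (5 + 2)
= 12 / 7 = 12/7

12/7


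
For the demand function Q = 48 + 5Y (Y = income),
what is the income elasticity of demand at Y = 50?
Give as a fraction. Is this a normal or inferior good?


dQ/dY = 5
At Y = 50: Q = 48 + 5*50 = 298
Ey = (dQ/dY)(Y/Q) = 5 * 50 / 298 = 125/149
Since Ey > 0, this is a normal good.

125/149 (normal good)


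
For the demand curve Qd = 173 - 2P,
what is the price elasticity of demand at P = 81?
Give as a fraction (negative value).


dQ/dP = -2
At P = 81: Q = 173 - 2*81 = 11
E = (dQ/dP)(P/Q) = (-2)(81/11) = -162/11

-162/11


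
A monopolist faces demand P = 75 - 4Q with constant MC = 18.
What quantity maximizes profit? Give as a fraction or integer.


TR = P*Q = (75 - 4Q)Q = 75Q - 4Q^2
MR = dTR/dQ = 75 - 8Q
Set MR = MC:
75 - 8Q = 18
57 = 8Q
Q* = 57/8 = 57/8

57/8


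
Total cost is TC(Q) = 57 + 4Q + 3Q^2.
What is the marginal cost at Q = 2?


MC = dTC/dQ = 4 + 2*3*Q
At Q = 2:
MC = 4 + 6*2
MC = 4 + 12 = 16

16


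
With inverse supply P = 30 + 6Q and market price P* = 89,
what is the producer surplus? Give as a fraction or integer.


Minimum supply price (at Q=0): P_min = 30
Quantity supplied at P* = 89:
Q* = (89 - 30)/6 = 59/6
PS = (1/2) * Q* * (P* - P_min)
PS = (1/2) * 59/6 * (89 - 30)
PS = (1/2) * 59/6 * 59 = 3481/12

3481/12


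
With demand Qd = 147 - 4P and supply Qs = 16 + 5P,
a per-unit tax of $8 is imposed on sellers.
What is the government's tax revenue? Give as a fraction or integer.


With tax on sellers, new supply: Qs' = 16 + 5(P - 8)
= 5P - 24
New equilibrium quantity:
Q_new = 71
Tax revenue = tax * Q_new = 8 * 71 = 568

568


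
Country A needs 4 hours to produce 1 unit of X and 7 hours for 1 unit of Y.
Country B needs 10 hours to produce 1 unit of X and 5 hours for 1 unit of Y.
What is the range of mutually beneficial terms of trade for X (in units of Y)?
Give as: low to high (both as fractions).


Opportunity cost of X for Country A = hours_X / hours_Y = 4/7 = 4/7 units of Y
Opportunity cost of X for Country B = hours_X / hours_Y = 10/5 = 2 units of Y
Terms of trade must be between the two opportunity costs.
Range: 4/7 to 2

4/7 to 2


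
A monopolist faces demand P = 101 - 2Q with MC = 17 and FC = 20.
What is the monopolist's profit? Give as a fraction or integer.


MR = MC: 101 - 4Q = 17
Q* = 21
P* = 101 - 2*21 = 59
Profit = (P* - MC)*Q* - FC
= (59 - 17)*21 - 20
= 42*21 - 20
= 882 - 20 = 862

862


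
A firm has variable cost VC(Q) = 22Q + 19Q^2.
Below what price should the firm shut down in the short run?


AVC(Q) = VC(Q)/Q = 22 + 19Q
AVC is increasing in Q, so minimum AVC is at Q -> 0+.
Min AVC = 22
The firm should shut down if P < 22.

22


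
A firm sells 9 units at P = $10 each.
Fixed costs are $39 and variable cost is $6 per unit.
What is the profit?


Total Revenue = P * Q = 10 * 9 = $90
Total Cost = FC + VC*Q = 39 + 6*9 = $93
Profit = TR - TC = 90 - 93 = $-3

$-3


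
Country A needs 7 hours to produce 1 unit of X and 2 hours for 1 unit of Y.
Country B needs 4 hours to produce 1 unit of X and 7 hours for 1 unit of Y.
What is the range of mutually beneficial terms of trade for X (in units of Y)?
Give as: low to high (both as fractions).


Opportunity cost of X for Country A = hours_X / hours_Y = 7/2 = 7/2 units of Y
Opportunity cost of X for Country B = hours_X / hours_Y = 4/7 = 4/7 units of Y
Terms of trade must be between the two opportunity costs.
Range: 4/7 to 7/2

4/7 to 7/2


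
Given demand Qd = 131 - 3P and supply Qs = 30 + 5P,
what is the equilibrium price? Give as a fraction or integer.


At equilibrium, Qd = Qs.
131 - 3P = 30 + 5P
131 - 30 = 3P + 5P
101 = 8P
P* = 101/8 = 101/8

101/8


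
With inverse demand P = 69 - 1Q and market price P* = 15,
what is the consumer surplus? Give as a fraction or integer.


Maximum willingness to pay (at Q=0): P_max = 69
Quantity demanded at P* = 15:
Q* = (69 - 15)/1 = 54
CS = (1/2) * Q* * (P_max - P*)
CS = (1/2) * 54 * (69 - 15)
CS = (1/2) * 54 * 54 = 1458

1458


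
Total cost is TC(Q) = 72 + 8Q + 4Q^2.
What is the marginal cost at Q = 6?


MC = dTC/dQ = 8 + 2*4*Q
At Q = 6:
MC = 8 + 8*6
MC = 8 + 48 = 56

56


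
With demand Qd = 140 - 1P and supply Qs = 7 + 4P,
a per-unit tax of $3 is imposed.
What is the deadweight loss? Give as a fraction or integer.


Pre-tax equilibrium quantity: Q* = 567/5
Post-tax equilibrium quantity: Q_tax = 111
Reduction in quantity: Q* - Q_tax = 12/5
DWL = (1/2) * tax * (Q* - Q_tax)
DWL = (1/2) * 3 * 12/5 = 18/5

18/5


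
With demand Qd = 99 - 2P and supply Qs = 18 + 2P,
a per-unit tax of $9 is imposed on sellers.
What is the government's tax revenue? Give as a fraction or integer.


With tax on sellers, new supply: Qs' = 18 + 2(P - 9)
= 0 + 2P
New equilibrium quantity:
Q_new = 99/2
Tax revenue = tax * Q_new = 9 * 99/2 = 891/2

891/2


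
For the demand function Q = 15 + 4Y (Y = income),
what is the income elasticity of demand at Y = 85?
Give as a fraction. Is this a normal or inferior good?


dQ/dY = 4
At Y = 85: Q = 15 + 4*85 = 355
Ey = (dQ/dY)(Y/Q) = 4 * 85 / 355 = 68/71
Since Ey > 0, this is a normal good.

68/71 (normal good)


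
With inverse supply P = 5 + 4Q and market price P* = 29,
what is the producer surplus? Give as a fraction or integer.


Minimum supply price (at Q=0): P_min = 5
Quantity supplied at P* = 29:
Q* = (29 - 5)/4 = 6
PS = (1/2) * Q* * (P* - P_min)
PS = (1/2) * 6 * (29 - 5)
PS = (1/2) * 6 * 24 = 72

72


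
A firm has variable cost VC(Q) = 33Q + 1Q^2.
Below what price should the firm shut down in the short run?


AVC(Q) = VC(Q)/Q = 33 + 1Q
AVC is increasing in Q, so minimum AVC is at Q -> 0+.
Min AVC = 33
The firm should shut down if P < 33.

33


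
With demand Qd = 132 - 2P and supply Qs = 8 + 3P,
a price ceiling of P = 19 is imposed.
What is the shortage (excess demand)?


At P = 19:
Qd = 132 - 2*19 = 94
Qs = 8 + 3*19 = 65
Shortage = Qd - Qs = 94 - 65 = 29

29


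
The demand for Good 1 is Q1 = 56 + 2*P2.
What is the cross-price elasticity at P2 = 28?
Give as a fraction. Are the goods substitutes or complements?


dQ1/dP2 = 2
At P2 = 28: Q1 = 56 + 2*28 = 112
Exy = (dQ1/dP2)(P2/Q1) = 2 * 28 / 112 = 1/2
Since Exy > 0, the goods are substitutes.

1/2 (substitutes)


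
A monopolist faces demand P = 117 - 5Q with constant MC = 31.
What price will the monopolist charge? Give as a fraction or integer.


MR = 117 - 10Q
Set MR = MC: 117 - 10Q = 31
Q* = 43/5
Substitute into demand:
P* = 117 - 5*43/5 = 74

74


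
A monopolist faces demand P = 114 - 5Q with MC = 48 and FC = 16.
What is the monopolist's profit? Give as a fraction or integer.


MR = MC: 114 - 10Q = 48
Q* = 33/5
P* = 114 - 5*33/5 = 81
Profit = (P* - MC)*Q* - FC
= (81 - 48)*33/5 - 16
= 33*33/5 - 16
= 1089/5 - 16 = 1009/5

1009/5


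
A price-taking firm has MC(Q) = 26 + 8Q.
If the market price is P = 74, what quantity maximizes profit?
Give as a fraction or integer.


In perfect competition, profit is maximized where P = MC.
74 = 26 + 8Q
48 = 8Q
Q* = 48/8 = 6

6


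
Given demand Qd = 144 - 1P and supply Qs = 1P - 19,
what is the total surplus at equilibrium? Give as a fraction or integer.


Find equilibrium: 144 - 1P = 1P - 19
144 + 19 = 2P
P* = 163/2 = 163/2
Q* = 1*163/2 - 19 = 125/2
Inverse demand: P = 144 - Q/1, so P_max = 144
Inverse supply: P = 19 + Q/1, so P_min = 19
CS = (1/2) * 125/2 * (144 - 163/2) = 15625/8
PS = (1/2) * 125/2 * (163/2 - 19) = 15625/8
TS = CS + PS = 15625/8 + 15625/8 = 15625/4

15625/4


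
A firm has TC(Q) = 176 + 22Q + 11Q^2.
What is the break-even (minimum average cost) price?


AC(Q) = 176/Q + 22 + 11Q
To minimize: dAC/dQ = -176/Q^2 + 11 = 0
Q^2 = 176/11 = 16
Q* = 4
Min AC = 176/4 + 22 + 11*4
Min AC = 44 + 22 + 44 = 110

110


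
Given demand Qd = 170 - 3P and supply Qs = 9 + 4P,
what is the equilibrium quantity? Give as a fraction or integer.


First find equilibrium price:
170 - 3P = 9 + 4P
P* = 161/7 = 23
Then substitute into demand:
Q* = 170 - 3 * 23 = 101

101


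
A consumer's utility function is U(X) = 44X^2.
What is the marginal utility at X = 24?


MU = dU/dX = 44*2*X^(2-1)
MU = 88*X^1
At X = 24:
MU = 88 * 24^1
MU = 88 * 24 = 2112

2112


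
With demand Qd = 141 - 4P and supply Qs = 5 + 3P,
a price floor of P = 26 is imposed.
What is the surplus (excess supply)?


At P = 26:
Qd = 141 - 4*26 = 37
Qs = 5 + 3*26 = 83
Surplus = Qs - Qd = 83 - 37 = 46

46


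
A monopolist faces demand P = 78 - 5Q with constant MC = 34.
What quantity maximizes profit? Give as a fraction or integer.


TR = P*Q = (78 - 5Q)Q = 78Q - 5Q^2
MR = dTR/dQ = 78 - 10Q
Set MR = MC:
78 - 10Q = 34
44 = 10Q
Q* = 44/10 = 22/5

22/5


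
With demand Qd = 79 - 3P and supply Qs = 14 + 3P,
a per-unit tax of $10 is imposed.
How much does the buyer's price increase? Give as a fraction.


With a per-unit tax, the buyer's price increase depends on relative slopes.
Supply slope: d = 3, Demand slope: b = 3
Buyer's price increase = d * tax / (b + d)
= 3 * 10 / (3 + 3)
= 30 / 6 = 5

5


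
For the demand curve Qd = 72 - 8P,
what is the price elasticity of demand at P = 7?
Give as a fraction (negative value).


dQ/dP = -8
At P = 7: Q = 72 - 8*7 = 16
E = (dQ/dP)(P/Q) = (-8)(7/16) = -7/2

-7/2


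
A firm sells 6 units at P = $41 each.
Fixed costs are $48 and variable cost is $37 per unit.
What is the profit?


Total Revenue = P * Q = 41 * 6 = $246
Total Cost = FC + VC*Q = 48 + 37*6 = $270
Profit = TR - TC = 246 - 270 = $-24

$-24


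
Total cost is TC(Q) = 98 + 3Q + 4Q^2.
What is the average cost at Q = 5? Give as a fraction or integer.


TC(5) = 98 + 3*5 + 4*5^2
TC(5) = 98 + 15 + 100 = 213
AC = TC/Q = 213/5 = 213/5

213/5


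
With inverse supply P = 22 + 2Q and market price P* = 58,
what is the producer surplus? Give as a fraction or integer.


Minimum supply price (at Q=0): P_min = 22
Quantity supplied at P* = 58:
Q* = (58 - 22)/2 = 18
PS = (1/2) * Q* * (P* - P_min)
PS = (1/2) * 18 * (58 - 22)
PS = (1/2) * 18 * 36 = 324

324


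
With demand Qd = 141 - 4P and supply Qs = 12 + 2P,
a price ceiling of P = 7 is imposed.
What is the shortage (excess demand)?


At P = 7:
Qd = 141 - 4*7 = 113
Qs = 12 + 2*7 = 26
Shortage = Qd - Qs = 113 - 26 = 87

87


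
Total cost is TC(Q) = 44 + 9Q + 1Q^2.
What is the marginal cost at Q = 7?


MC = dTC/dQ = 9 + 2*1*Q
At Q = 7:
MC = 9 + 2*7
MC = 9 + 14 = 23

23


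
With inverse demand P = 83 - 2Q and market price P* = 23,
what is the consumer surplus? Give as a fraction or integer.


Maximum willingness to pay (at Q=0): P_max = 83
Quantity demanded at P* = 23:
Q* = (83 - 23)/2 = 30
CS = (1/2) * Q* * (P_max - P*)
CS = (1/2) * 30 * (83 - 23)
CS = (1/2) * 30 * 60 = 900

900


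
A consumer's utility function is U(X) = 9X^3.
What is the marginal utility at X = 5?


MU = dU/dX = 9*3*X^(3-1)
MU = 27*X^2
At X = 5:
MU = 27 * 5^2
MU = 27 * 25 = 675

675


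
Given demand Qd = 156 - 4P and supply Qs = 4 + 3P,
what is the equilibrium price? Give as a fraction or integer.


At equilibrium, Qd = Qs.
156 - 4P = 4 + 3P
156 - 4 = 4P + 3P
152 = 7P
P* = 152/7 = 152/7

152/7


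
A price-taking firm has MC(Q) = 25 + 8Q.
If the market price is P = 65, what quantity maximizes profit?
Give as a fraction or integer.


In perfect competition, profit is maximized where P = MC.
65 = 25 + 8Q
40 = 8Q
Q* = 40/8 = 5

5


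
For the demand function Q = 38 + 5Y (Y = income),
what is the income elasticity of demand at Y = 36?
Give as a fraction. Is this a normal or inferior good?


dQ/dY = 5
At Y = 36: Q = 38 + 5*36 = 218
Ey = (dQ/dY)(Y/Q) = 5 * 36 / 218 = 90/109
Since Ey > 0, this is a normal good.

90/109 (normal good)


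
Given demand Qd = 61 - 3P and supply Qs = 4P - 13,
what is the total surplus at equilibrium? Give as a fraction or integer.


Find equilibrium: 61 - 3P = 4P - 13
61 + 13 = 7P
P* = 74/7 = 74/7
Q* = 4*74/7 - 13 = 205/7
Inverse demand: P = 61/3 - Q/3, so P_max = 61/3
Inverse supply: P = 13/4 + Q/4, so P_min = 13/4
CS = (1/2) * 205/7 * (61/3 - 74/7) = 42025/294
PS = (1/2) * 205/7 * (74/7 - 13/4) = 42025/392
TS = CS + PS = 42025/294 + 42025/392 = 42025/168

42025/168


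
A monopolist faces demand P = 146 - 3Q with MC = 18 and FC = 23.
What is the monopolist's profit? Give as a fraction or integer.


MR = MC: 146 - 6Q = 18
Q* = 64/3
P* = 146 - 3*64/3 = 82
Profit = (P* - MC)*Q* - FC
= (82 - 18)*64/3 - 23
= 64*64/3 - 23
= 4096/3 - 23 = 4027/3

4027/3


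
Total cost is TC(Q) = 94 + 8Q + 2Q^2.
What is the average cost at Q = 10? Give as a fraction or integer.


TC(10) = 94 + 8*10 + 2*10^2
TC(10) = 94 + 80 + 200 = 374
AC = TC/Q = 374/10 = 187/5

187/5


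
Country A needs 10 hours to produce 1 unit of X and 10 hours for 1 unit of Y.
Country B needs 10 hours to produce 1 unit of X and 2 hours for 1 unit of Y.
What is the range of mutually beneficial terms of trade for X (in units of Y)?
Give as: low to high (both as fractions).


Opportunity cost of X for Country A = hours_X / hours_Y = 10/10 = 1 units of Y
Opportunity cost of X for Country B = hours_X / hours_Y = 10/2 = 5 units of Y
Terms of trade must be between the two opportunity costs.
Range: 1 to 5

1 to 5


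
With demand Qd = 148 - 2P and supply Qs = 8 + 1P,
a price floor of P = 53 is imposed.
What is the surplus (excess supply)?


At P = 53:
Qd = 148 - 2*53 = 42
Qs = 8 + 1*53 = 61
Surplus = Qs - Qd = 61 - 42 = 19

19


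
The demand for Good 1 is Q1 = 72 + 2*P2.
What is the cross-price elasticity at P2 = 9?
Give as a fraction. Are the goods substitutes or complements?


dQ1/dP2 = 2
At P2 = 9: Q1 = 72 + 2*9 = 90
Exy = (dQ1/dP2)(P2/Q1) = 2 * 9 / 90 = 1/5
Since Exy > 0, the goods are substitutes.

1/5 (substitutes)


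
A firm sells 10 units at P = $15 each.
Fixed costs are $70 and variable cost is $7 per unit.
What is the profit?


Total Revenue = P * Q = 15 * 10 = $150
Total Cost = FC + VC*Q = 70 + 7*10 = $140
Profit = TR - TC = 150 - 140 = $10

$10


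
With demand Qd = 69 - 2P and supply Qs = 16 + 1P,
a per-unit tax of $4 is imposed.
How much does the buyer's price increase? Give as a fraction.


With a per-unit tax, the buyer's price increase depends on relative slopes.
Supply slope: d = 1, Demand slope: b = 2
Buyer's price increase = d * tax / (b + d)
= 1 * 4 / (2 + 1)
= 4 / 3 = 4/3

4/3


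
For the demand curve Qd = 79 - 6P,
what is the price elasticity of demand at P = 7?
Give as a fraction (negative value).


dQ/dP = -6
At P = 7: Q = 79 - 6*7 = 37
E = (dQ/dP)(P/Q) = (-6)(7/37) = -42/37

-42/37


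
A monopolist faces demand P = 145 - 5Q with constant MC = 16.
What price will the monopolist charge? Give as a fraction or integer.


MR = 145 - 10Q
Set MR = MC: 145 - 10Q = 16
Q* = 129/10
Substitute into demand:
P* = 145 - 5*129/10 = 161/2

161/2


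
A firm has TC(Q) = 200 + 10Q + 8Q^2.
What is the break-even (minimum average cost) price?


AC(Q) = 200/Q + 10 + 8Q
To minimize: dAC/dQ = -200/Q^2 + 8 = 0
Q^2 = 200/8 = 25
Q* = 5
Min AC = 200/5 + 10 + 8*5
Min AC = 40 + 10 + 40 = 90

90


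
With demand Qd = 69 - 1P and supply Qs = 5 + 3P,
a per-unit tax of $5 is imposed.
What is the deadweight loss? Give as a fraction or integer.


Pre-tax equilibrium quantity: Q* = 53
Post-tax equilibrium quantity: Q_tax = 197/4
Reduction in quantity: Q* - Q_tax = 15/4
DWL = (1/2) * tax * (Q* - Q_tax)
DWL = (1/2) * 5 * 15/4 = 75/8

75/8


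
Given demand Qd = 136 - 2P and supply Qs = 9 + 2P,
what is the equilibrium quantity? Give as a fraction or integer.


First find equilibrium price:
136 - 2P = 9 + 2P
P* = 127/4 = 127/4
Then substitute into demand:
Q* = 136 - 2 * 127/4 = 145/2

145/2


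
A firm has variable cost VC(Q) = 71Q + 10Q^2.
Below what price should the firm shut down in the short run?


AVC(Q) = VC(Q)/Q = 71 + 10Q
AVC is increasing in Q, so minimum AVC is at Q -> 0+.
Min AVC = 71
The firm should shut down if P < 71.

71


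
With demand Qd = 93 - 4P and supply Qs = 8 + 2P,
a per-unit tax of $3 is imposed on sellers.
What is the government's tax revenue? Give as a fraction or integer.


With tax on sellers, new supply: Qs' = 8 + 2(P - 3)
= 2 + 2P
New equilibrium quantity:
Q_new = 97/3
Tax revenue = tax * Q_new = 3 * 97/3 = 97

97


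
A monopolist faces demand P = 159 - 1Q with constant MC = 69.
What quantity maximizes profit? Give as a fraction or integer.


TR = P*Q = (159 - 1Q)Q = 159Q - 1Q^2
MR = dTR/dQ = 159 - 2Q
Set MR = MC:
159 - 2Q = 69
90 = 2Q
Q* = 90/2 = 45

45


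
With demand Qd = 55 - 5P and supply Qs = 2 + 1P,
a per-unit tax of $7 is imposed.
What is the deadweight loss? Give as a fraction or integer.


Pre-tax equilibrium quantity: Q* = 65/6
Post-tax equilibrium quantity: Q_tax = 5
Reduction in quantity: Q* - Q_tax = 35/6
DWL = (1/2) * tax * (Q* - Q_tax)
DWL = (1/2) * 7 * 35/6 = 245/12

245/12


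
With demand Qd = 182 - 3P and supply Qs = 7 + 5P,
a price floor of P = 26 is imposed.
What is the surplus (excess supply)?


At P = 26:
Qd = 182 - 3*26 = 104
Qs = 7 + 5*26 = 137
Surplus = Qs - Qd = 137 - 104 = 33

33


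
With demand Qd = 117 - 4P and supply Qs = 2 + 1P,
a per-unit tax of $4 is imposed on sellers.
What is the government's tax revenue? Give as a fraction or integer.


With tax on sellers, new supply: Qs' = 2 + 1(P - 4)
= 1P - 2
New equilibrium quantity:
Q_new = 109/5
Tax revenue = tax * Q_new = 4 * 109/5 = 436/5

436/5


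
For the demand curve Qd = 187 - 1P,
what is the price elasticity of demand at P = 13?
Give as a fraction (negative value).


dQ/dP = -1
At P = 13: Q = 187 - 1*13 = 174
E = (dQ/dP)(P/Q) = (-1)(13/174) = -13/174

-13/174


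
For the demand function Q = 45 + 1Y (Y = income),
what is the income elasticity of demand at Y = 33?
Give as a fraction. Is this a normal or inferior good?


dQ/dY = 1
At Y = 33: Q = 45 + 1*33 = 78
Ey = (dQ/dY)(Y/Q) = 1 * 33 / 78 = 11/26
Since Ey > 0, this is a normal good.

11/26 (normal good)


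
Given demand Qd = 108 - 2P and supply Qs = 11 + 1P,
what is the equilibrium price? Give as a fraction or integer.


At equilibrium, Qd = Qs.
108 - 2P = 11 + 1P
108 - 11 = 2P + 1P
97 = 3P
P* = 97/3 = 97/3

97/3


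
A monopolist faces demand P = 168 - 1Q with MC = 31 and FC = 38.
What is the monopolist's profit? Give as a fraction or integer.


MR = MC: 168 - 2Q = 31
Q* = 137/2
P* = 168 - 1*137/2 = 199/2
Profit = (P* - MC)*Q* - FC
= (199/2 - 31)*137/2 - 38
= 137/2*137/2 - 38
= 18769/4 - 38 = 18617/4

18617/4


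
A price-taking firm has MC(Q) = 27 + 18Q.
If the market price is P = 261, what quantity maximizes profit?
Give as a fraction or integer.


In perfect competition, profit is maximized where P = MC.
261 = 27 + 18Q
234 = 18Q
Q* = 234/18 = 13

13


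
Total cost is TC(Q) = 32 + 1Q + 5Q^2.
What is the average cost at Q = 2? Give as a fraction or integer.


TC(2) = 32 + 1*2 + 5*2^2
TC(2) = 32 + 2 + 20 = 54
AC = TC/Q = 54/2 = 27

27


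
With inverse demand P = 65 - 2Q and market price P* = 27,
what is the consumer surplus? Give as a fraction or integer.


Maximum willingness to pay (at Q=0): P_max = 65
Quantity demanded at P* = 27:
Q* = (65 - 27)/2 = 19
CS = (1/2) * Q* * (P_max - P*)
CS = (1/2) * 19 * (65 - 27)
CS = (1/2) * 19 * 38 = 361

361


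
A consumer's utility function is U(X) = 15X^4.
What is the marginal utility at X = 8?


MU = dU/dX = 15*4*X^(4-1)
MU = 60*X^3
At X = 8:
MU = 60 * 8^3
MU = 60 * 512 = 30720

30720


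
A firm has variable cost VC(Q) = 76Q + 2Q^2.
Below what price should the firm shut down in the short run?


AVC(Q) = VC(Q)/Q = 76 + 2Q
AVC is increasing in Q, so minimum AVC is at Q -> 0+.
Min AVC = 76
The firm should shut down if P < 76.

76


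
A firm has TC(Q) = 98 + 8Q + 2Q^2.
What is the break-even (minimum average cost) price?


AC(Q) = 98/Q + 8 + 2Q
To minimize: dAC/dQ = -98/Q^2 + 2 = 0
Q^2 = 98/2 = 49
Q* = 7
Min AC = 98/7 + 8 + 2*7
Min AC = 14 + 8 + 14 = 36

36


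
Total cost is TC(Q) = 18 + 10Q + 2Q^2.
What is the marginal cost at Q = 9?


MC = dTC/dQ = 10 + 2*2*Q
At Q = 9:
MC = 10 + 4*9
MC = 10 + 36 = 46

46


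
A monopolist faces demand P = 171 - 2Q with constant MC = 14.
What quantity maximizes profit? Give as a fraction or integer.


TR = P*Q = (171 - 2Q)Q = 171Q - 2Q^2
MR = dTR/dQ = 171 - 4Q
Set MR = MC:
171 - 4Q = 14
157 = 4Q
Q* = 157/4 = 157/4

157/4


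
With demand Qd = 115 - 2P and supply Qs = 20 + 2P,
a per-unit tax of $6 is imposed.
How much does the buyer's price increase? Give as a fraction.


With a per-unit tax, the buyer's price increase depends on relative slopes.
Supply slope: d = 2, Demand slope: b = 2
Buyer's price increase = d * tax / (b + d)
= 2 * 6 / (2 + 2)
= 12 / 4 = 3

3


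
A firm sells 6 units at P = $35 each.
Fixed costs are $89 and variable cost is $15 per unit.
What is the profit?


Total Revenue = P * Q = 35 * 6 = $210
Total Cost = FC + VC*Q = 89 + 15*6 = $179
Profit = TR - TC = 210 - 179 = $31

$31


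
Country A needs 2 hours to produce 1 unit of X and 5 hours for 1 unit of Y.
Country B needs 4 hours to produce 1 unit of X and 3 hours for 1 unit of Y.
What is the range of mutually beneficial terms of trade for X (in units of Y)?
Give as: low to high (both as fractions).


Opportunity cost of X for Country A = hours_X / hours_Y = 2/5 = 2/5 units of Y
Opportunity cost of X for Country B = hours_X / hours_Y = 4/3 = 4/3 units of Y
Terms of trade must be between the two opportunity costs.
Range: 2/5 to 4/3

2/5 to 4/3


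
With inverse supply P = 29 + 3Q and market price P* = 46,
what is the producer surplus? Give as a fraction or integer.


Minimum supply price (at Q=0): P_min = 29
Quantity supplied at P* = 46:
Q* = (46 - 29)/3 = 17/3
PS = (1/2) * Q* * (P* - P_min)
PS = (1/2) * 17/3 * (46 - 29)
PS = (1/2) * 17/3 * 17 = 289/6

289/6


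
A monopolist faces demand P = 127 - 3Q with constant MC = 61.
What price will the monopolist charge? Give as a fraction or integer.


MR = 127 - 6Q
Set MR = MC: 127 - 6Q = 61
Q* = 11
Substitute into demand:
P* = 127 - 3*11 = 94

94


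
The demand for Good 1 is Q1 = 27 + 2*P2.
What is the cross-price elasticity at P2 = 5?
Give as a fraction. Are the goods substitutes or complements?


dQ1/dP2 = 2
At P2 = 5: Q1 = 27 + 2*5 = 37
Exy = (dQ1/dP2)(P2/Q1) = 2 * 5 / 37 = 10/37
Since Exy > 0, the goods are substitutes.

10/37 (substitutes)


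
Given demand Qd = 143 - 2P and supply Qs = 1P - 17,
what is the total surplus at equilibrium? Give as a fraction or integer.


Find equilibrium: 143 - 2P = 1P - 17
143 + 17 = 3P
P* = 160/3 = 160/3
Q* = 1*160/3 - 17 = 109/3
Inverse demand: P = 143/2 - Q/2, so P_max = 143/2
Inverse supply: P = 17 + Q/1, so P_min = 17
CS = (1/2) * 109/3 * (143/2 - 160/3) = 11881/36
PS = (1/2) * 109/3 * (160/3 - 17) = 11881/18
TS = CS + PS = 11881/36 + 11881/18 = 11881/12

11881/12


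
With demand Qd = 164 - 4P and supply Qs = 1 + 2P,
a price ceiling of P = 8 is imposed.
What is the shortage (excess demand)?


At P = 8:
Qd = 164 - 4*8 = 132
Qs = 1 + 2*8 = 17
Shortage = Qd - Qs = 132 - 17 = 115

115


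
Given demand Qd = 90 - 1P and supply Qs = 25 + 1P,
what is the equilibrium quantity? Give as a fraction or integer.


First find equilibrium price:
90 - 1P = 25 + 1P
P* = 65/2 = 65/2
Then substitute into demand:
Q* = 90 - 1 * 65/2 = 115/2

115/2


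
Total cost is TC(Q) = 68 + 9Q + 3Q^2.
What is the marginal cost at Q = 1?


MC = dTC/dQ = 9 + 2*3*Q
At Q = 1:
MC = 9 + 6*1
MC = 9 + 6 = 15

15


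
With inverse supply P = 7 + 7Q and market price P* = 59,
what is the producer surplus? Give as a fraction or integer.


Minimum supply price (at Q=0): P_min = 7
Quantity supplied at P* = 59:
Q* = (59 - 7)/7 = 52/7
PS = (1/2) * Q* * (P* - P_min)
PS = (1/2) * 52/7 * (59 - 7)
PS = (1/2) * 52/7 * 52 = 1352/7

1352/7


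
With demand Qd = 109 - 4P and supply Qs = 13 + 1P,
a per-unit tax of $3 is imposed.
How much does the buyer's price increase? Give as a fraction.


With a per-unit tax, the buyer's price increase depends on relative slopes.
Supply slope: d = 1, Demand slope: b = 4
Buyer's price increase = d * tax / (b + d)
= 1 * 3 / (4 + 1)
= 3 / 5 = 3/5

3/5


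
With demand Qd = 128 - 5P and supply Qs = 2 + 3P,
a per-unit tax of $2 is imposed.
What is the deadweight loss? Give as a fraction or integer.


Pre-tax equilibrium quantity: Q* = 197/4
Post-tax equilibrium quantity: Q_tax = 91/2
Reduction in quantity: Q* - Q_tax = 15/4
DWL = (1/2) * tax * (Q* - Q_tax)
DWL = (1/2) * 2 * 15/4 = 15/4

15/4


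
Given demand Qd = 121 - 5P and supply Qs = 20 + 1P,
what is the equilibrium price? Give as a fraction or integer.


At equilibrium, Qd = Qs.
121 - 5P = 20 + 1P
121 - 20 = 5P + 1P
101 = 6P
P* = 101/6 = 101/6

101/6


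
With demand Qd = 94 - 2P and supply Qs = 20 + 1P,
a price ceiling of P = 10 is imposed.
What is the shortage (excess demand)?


At P = 10:
Qd = 94 - 2*10 = 74
Qs = 20 + 1*10 = 30
Shortage = Qd - Qs = 74 - 30 = 44

44


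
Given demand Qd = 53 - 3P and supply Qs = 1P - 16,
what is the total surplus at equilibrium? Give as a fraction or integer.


Find equilibrium: 53 - 3P = 1P - 16
53 + 16 = 4P
P* = 69/4 = 69/4
Q* = 1*69/4 - 16 = 5/4
Inverse demand: P = 53/3 - Q/3, so P_max = 53/3
Inverse supply: P = 16 + Q/1, so P_min = 16
CS = (1/2) * 5/4 * (53/3 - 69/4) = 25/96
PS = (1/2) * 5/4 * (69/4 - 16) = 25/32
TS = CS + PS = 25/96 + 25/32 = 25/24

25/24


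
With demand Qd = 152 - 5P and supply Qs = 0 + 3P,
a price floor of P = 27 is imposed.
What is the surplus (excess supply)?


At P = 27:
Qd = 152 - 5*27 = 17
Qs = 0 + 3*27 = 81
Surplus = Qs - Qd = 81 - 17 = 64

64


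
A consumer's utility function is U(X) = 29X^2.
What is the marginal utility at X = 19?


MU = dU/dX = 29*2*X^(2-1)
MU = 58*X^1
At X = 19:
MU = 58 * 19^1
MU = 58 * 19 = 1102

1102


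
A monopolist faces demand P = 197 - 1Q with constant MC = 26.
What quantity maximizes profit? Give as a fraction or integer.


TR = P*Q = (197 - 1Q)Q = 197Q - 1Q^2
MR = dTR/dQ = 197 - 2Q
Set MR = MC:
197 - 2Q = 26
171 = 2Q
Q* = 171/2 = 171/2

171/2


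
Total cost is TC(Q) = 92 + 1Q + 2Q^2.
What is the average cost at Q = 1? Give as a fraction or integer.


TC(1) = 92 + 1*1 + 2*1^2
TC(1) = 92 + 1 + 2 = 95
AC = TC/Q = 95/1 = 95

95


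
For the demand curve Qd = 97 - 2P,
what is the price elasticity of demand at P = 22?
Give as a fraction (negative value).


dQ/dP = -2
At P = 22: Q = 97 - 2*22 = 53
E = (dQ/dP)(P/Q) = (-2)(22/53) = -44/53

-44/53


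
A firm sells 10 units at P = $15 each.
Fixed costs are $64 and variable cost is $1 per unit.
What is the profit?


Total Revenue = P * Q = 15 * 10 = $150
Total Cost = FC + VC*Q = 64 + 1*10 = $74
Profit = TR - TC = 150 - 74 = $76

$76


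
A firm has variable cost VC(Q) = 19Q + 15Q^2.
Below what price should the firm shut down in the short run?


AVC(Q) = VC(Q)/Q = 19 + 15Q
AVC is increasing in Q, so minimum AVC is at Q -> 0+.
Min AVC = 19
The firm should shut down if P < 19.

19


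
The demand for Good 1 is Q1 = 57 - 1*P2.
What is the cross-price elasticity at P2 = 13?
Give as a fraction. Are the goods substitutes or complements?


dQ1/dP2 = -1
At P2 = 13: Q1 = 57 - 1*13 = 44
Exy = (dQ1/dP2)(P2/Q1) = -1 * 13 / 44 = -13/44
Since Exy < 0, the goods are complements.

-13/44 (complements)


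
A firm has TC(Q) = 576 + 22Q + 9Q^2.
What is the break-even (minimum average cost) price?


AC(Q) = 576/Q + 22 + 9Q
To minimize: dAC/dQ = -576/Q^2 + 9 = 0
Q^2 = 576/9 = 64
Q* = 8
Min AC = 576/8 + 22 + 9*8
Min AC = 72 + 22 + 72 = 166

166


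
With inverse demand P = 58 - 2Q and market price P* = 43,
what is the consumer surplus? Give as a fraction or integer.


Maximum willingness to pay (at Q=0): P_max = 58
Quantity demanded at P* = 43:
Q* = (58 - 43)/2 = 15/2
CS = (1/2) * Q* * (P_max - P*)
CS = (1/2) * 15/2 * (58 - 43)
CS = (1/2) * 15/2 * 15 = 225/4

225/4


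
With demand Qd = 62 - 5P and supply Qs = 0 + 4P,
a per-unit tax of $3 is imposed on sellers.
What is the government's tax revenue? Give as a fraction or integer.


With tax on sellers, new supply: Qs' = 0 + 4(P - 3)
= 4P - 12
New equilibrium quantity:
Q_new = 188/9
Tax revenue = tax * Q_new = 3 * 188/9 = 188/3

188/3


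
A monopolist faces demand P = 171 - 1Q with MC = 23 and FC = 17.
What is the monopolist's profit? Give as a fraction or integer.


MR = MC: 171 - 2Q = 23
Q* = 74
P* = 171 - 1*74 = 97
Profit = (P* - MC)*Q* - FC
= (97 - 23)*74 - 17
= 74*74 - 17
= 5476 - 17 = 5459

5459


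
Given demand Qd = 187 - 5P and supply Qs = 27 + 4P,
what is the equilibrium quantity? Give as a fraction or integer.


First find equilibrium price:
187 - 5P = 27 + 4P
P* = 160/9 = 160/9
Then substitute into demand:
Q* = 187 - 5 * 160/9 = 883/9

883/9


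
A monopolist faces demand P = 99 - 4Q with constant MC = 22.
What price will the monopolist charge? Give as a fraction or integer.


MR = 99 - 8Q
Set MR = MC: 99 - 8Q = 22
Q* = 77/8
Substitute into demand:
P* = 99 - 4*77/8 = 121/2

121/2


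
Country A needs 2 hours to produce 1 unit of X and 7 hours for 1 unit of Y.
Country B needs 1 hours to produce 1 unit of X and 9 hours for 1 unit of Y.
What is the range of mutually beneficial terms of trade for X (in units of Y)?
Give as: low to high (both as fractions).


Opportunity cost of X for Country A = hours_X / hours_Y = 2/7 = 2/7 units of Y
Opportunity cost of X for Country B = hours_X / hours_Y = 1/9 = 1/9 units of Y
Terms of trade must be between the two opportunity costs.
Range: 1/9 to 2/7

1/9 to 2/7


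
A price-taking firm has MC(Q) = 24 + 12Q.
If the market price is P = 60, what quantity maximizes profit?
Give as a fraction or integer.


In perfect competition, profit is maximized where P = MC.
60 = 24 + 12Q
36 = 12Q
Q* = 36/12 = 3

3


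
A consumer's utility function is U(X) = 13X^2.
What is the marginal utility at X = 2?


MU = dU/dX = 13*2*X^(2-1)
MU = 26*X^1
At X = 2:
MU = 26 * 2^1
MU = 26 * 2 = 52

52


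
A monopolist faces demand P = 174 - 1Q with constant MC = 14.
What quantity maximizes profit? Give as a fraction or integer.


TR = P*Q = (174 - 1Q)Q = 174Q - 1Q^2
MR = dTR/dQ = 174 - 2Q
Set MR = MC:
174 - 2Q = 14
160 = 2Q
Q* = 160/2 = 80

80


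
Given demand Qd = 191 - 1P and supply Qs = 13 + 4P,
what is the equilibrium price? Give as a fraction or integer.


At equilibrium, Qd = Qs.
191 - 1P = 13 + 4P
191 - 13 = 1P + 4P
178 = 5P
P* = 178/5 = 178/5

178/5


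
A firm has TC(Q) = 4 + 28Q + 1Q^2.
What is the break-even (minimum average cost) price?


AC(Q) = 4/Q + 28 + 1Q
To minimize: dAC/dQ = -4/Q^2 + 1 = 0
Q^2 = 4/1 = 4
Q* = 2
Min AC = 4/2 + 28 + 1*2
Min AC = 2 + 28 + 2 = 32

32


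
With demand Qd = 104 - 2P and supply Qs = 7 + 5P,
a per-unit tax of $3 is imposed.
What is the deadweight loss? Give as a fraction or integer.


Pre-tax equilibrium quantity: Q* = 534/7
Post-tax equilibrium quantity: Q_tax = 72
Reduction in quantity: Q* - Q_tax = 30/7
DWL = (1/2) * tax * (Q* - Q_tax)
DWL = (1/2) * 3 * 30/7 = 45/7

45/7


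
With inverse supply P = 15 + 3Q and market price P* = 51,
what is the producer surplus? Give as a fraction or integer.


Minimum supply price (at Q=0): P_min = 15
Quantity supplied at P* = 51:
Q* = (51 - 15)/3 = 12
PS = (1/2) * Q* * (P* - P_min)
PS = (1/2) * 12 * (51 - 15)
PS = (1/2) * 12 * 36 = 216

216


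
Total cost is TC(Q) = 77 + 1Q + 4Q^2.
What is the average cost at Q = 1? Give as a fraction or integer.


TC(1) = 77 + 1*1 + 4*1^2
TC(1) = 77 + 1 + 4 = 82
AC = TC/Q = 82/1 = 82

82
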